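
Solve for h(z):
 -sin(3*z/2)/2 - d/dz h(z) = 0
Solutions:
 h(z) = C1 + cos(3*z/2)/3


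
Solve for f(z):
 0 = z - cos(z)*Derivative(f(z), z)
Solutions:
 f(z) = C1 + Integral(z/cos(z), z)


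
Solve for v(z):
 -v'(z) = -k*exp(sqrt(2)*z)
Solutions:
 v(z) = C1 + sqrt(2)*k*exp(sqrt(2)*z)/2


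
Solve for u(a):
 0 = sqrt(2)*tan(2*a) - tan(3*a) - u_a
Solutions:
 u(a) = C1 - sqrt(2)*log(cos(2*a))/2 + log(cos(3*a))/3


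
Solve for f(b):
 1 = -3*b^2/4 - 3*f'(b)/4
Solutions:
 f(b) = C1 - b^3/3 - 4*b/3


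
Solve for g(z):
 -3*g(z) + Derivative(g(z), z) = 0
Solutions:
 g(z) = C1*exp(3*z)


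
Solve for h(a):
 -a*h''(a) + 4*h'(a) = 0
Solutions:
 h(a) = C1 + C2*a^5


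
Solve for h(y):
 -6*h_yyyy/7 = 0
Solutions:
 h(y) = C1 + C2*y + C3*y^2 + C4*y^3


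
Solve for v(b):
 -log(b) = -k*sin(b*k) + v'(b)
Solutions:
 v(b) = C1 - b*log(b) + b + k*Piecewise((-cos(b*k)/k, Ne(k, 0)), (0, True))


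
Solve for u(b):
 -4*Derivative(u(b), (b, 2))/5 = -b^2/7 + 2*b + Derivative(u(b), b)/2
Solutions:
 u(b) = C1 + C2*exp(-5*b/8) + 2*b^3/21 - 86*b^2/35 + 1376*b/175


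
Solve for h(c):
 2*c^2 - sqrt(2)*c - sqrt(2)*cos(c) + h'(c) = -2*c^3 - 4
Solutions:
 h(c) = C1 - c^4/2 - 2*c^3/3 + sqrt(2)*c^2/2 - 4*c + sqrt(2)*sin(c)


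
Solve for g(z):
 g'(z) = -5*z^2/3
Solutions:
 g(z) = C1 - 5*z^3/9


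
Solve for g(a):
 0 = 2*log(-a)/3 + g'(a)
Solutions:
 g(a) = C1 - 2*a*log(-a)/3 + 2*a/3


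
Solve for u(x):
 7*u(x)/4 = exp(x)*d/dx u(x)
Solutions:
 u(x) = C1*exp(-7*exp(-x)/4)


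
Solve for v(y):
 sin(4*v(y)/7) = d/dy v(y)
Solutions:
 -y + 7*log(cos(4*v(y)/7) - 1)/8 - 7*log(cos(4*v(y)/7) + 1)/8 = C1


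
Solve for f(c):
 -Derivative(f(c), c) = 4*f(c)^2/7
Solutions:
 f(c) = 7/(C1 + 4*c)


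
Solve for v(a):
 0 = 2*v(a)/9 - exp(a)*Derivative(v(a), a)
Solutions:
 v(a) = C1*exp(-2*exp(-a)/9)


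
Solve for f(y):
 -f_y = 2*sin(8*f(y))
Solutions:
 f(y) = -acos((-C1 - exp(32*y))/(C1 - exp(32*y)))/8 + pi/4
 f(y) = acos((-C1 - exp(32*y))/(C1 - exp(32*y)))/8


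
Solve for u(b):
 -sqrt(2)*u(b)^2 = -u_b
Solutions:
 u(b) = -1/(C1 + sqrt(2)*b)


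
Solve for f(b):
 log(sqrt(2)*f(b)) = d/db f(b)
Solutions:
 -2*Integral(1/(2*log(_y) + log(2)), (_y, f(b))) = C1 - b


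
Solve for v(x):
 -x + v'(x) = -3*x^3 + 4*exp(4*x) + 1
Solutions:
 v(x) = C1 - 3*x^4/4 + x^2/2 + x + exp(4*x)


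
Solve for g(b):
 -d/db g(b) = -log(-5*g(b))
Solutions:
 -Integral(1/(log(-_y) + log(5)), (_y, g(b))) = C1 - b


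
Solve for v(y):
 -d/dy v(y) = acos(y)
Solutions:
 v(y) = C1 - y*acos(y) + sqrt(1 - y^2)


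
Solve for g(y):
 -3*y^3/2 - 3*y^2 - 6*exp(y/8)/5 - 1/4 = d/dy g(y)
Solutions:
 g(y) = C1 - 3*y^4/8 - y^3 - y/4 - 48*exp(y/8)/5


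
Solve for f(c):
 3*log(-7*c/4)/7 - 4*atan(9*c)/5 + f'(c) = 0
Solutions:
 f(c) = C1 - 3*c*log(-c)/7 + 4*c*atan(9*c)/5 - 3*c*log(7)/7 + 3*c/7 + 6*c*log(2)/7 - 2*log(81*c^2 + 1)/45


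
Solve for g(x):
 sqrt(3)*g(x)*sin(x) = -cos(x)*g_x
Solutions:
 g(x) = C1*cos(x)^(sqrt(3))


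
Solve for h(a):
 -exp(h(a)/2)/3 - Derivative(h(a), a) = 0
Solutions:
 h(a) = 2*log(1/(C1 + a)) + 2*log(6)


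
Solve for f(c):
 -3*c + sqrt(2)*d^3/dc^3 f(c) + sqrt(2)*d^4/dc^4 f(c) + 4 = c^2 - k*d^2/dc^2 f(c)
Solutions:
 f(c) = C1 + C2*c + C3*exp(c*(sqrt(-2*sqrt(2)*k + 1) - 1)/2) + C4*exp(-c*(sqrt(-2*sqrt(2)*k + 1) + 1)/2) + c^4/(12*k) + c^3*(3 - 2*sqrt(2)/k)/(6*k) + c^2*(-2 - 5*sqrt(2)/(2*k) + 2/k^2)/k


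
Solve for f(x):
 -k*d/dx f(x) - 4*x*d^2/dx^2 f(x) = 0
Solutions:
 f(x) = C1 + x^(1 - re(k)/4)*(C2*sin(log(x)*Abs(im(k))/4) + C3*cos(log(x)*im(k)/4))


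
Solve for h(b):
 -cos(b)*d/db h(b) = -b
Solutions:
 h(b) = C1 + Integral(b/cos(b), b)


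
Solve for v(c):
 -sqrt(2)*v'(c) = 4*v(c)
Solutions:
 v(c) = C1*exp(-2*sqrt(2)*c)


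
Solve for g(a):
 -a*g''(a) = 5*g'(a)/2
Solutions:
 g(a) = C1 + C2/a^(3/2)


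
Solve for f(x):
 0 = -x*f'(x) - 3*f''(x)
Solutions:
 f(x) = C1 + C2*erf(sqrt(6)*x/6)


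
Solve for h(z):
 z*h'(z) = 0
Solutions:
 h(z) = C1


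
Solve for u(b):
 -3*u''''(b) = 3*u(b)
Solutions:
 u(b) = (C1*sin(sqrt(2)*b/2) + C2*cos(sqrt(2)*b/2))*exp(-sqrt(2)*b/2) + (C3*sin(sqrt(2)*b/2) + C4*cos(sqrt(2)*b/2))*exp(sqrt(2)*b/2)


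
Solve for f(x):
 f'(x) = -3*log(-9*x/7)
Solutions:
 f(x) = C1 - 3*x*log(-x) + 3*x*(-2*log(3) + 1 + log(7))


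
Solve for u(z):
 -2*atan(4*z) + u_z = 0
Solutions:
 u(z) = C1 + 2*z*atan(4*z) - log(16*z^2 + 1)/4


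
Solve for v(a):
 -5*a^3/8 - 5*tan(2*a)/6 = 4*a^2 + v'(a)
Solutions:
 v(a) = C1 - 5*a^4/32 - 4*a^3/3 + 5*log(cos(2*a))/12


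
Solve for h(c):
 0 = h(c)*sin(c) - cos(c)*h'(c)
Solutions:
 h(c) = C1/cos(c)


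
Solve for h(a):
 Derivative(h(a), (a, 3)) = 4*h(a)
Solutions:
 h(a) = C3*exp(2^(2/3)*a) + (C1*sin(2^(2/3)*sqrt(3)*a/2) + C2*cos(2^(2/3)*sqrt(3)*a/2))*exp(-2^(2/3)*a/2)


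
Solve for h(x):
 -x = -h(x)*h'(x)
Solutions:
 h(x) = -sqrt(C1 + x^2)
 h(x) = sqrt(C1 + x^2)


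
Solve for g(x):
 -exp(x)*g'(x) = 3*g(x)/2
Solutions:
 g(x) = C1*exp(3*exp(-x)/2)


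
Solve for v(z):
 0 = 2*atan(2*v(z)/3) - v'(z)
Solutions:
 Integral(1/atan(2*_y/3), (_y, v(z))) = C1 + 2*z


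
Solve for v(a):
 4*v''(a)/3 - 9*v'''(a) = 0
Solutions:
 v(a) = C1 + C2*a + C3*exp(4*a/27)


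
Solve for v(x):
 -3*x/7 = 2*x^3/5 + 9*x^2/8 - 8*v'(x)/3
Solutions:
 v(x) = C1 + 3*x^4/80 + 9*x^3/64 + 9*x^2/112


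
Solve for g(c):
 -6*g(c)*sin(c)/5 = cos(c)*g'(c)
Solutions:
 g(c) = C1*cos(c)^(6/5)


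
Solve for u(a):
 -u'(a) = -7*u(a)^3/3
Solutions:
 u(a) = -sqrt(6)*sqrt(-1/(C1 + 7*a))/2
 u(a) = sqrt(6)*sqrt(-1/(C1 + 7*a))/2


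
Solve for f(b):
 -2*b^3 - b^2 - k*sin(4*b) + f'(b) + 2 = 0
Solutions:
 f(b) = C1 + b^4/2 + b^3/3 - 2*b - k*cos(4*b)/4


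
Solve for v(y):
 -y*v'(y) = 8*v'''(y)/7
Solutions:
 v(y) = C1 + Integral(C2*airyai(-7^(1/3)*y/2) + C3*airybi(-7^(1/3)*y/2), y)


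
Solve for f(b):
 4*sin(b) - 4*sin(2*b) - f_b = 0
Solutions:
 f(b) = C1 - 4*cos(b) + 2*cos(2*b)


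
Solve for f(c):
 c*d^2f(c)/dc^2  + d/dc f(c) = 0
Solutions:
 f(c) = C1 + C2*log(c)


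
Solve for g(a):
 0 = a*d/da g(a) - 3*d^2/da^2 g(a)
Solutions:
 g(a) = C1 + C2*erfi(sqrt(6)*a/6)


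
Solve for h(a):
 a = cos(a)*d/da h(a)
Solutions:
 h(a) = C1 + Integral(a/cos(a), a)


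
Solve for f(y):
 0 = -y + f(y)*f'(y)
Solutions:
 f(y) = -sqrt(C1 + y^2)
 f(y) = sqrt(C1 + y^2)


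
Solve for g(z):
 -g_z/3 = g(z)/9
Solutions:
 g(z) = C1*exp(-z/3)


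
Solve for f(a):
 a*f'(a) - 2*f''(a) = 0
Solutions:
 f(a) = C1 + C2*erfi(a/2)


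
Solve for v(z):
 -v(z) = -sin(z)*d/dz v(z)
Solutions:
 v(z) = C1*sqrt(cos(z) - 1)/sqrt(cos(z) + 1)


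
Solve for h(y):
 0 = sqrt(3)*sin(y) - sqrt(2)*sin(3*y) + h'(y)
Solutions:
 h(y) = C1 + sqrt(3)*cos(y) - sqrt(2)*cos(3*y)/3


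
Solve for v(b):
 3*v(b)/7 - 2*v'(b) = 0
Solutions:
 v(b) = C1*exp(3*b/14)


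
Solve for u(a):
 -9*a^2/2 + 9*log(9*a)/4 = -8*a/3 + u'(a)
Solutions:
 u(a) = C1 - 3*a^3/2 + 4*a^2/3 + 9*a*log(a)/4 - 9*a/4 + 9*a*log(3)/2


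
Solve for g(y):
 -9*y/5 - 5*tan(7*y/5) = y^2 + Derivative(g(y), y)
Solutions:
 g(y) = C1 - y^3/3 - 9*y^2/10 + 25*log(cos(7*y/5))/7


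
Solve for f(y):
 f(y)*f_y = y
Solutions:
 f(y) = -sqrt(C1 + y^2)
 f(y) = sqrt(C1 + y^2)


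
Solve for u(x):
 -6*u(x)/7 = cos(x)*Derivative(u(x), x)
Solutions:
 u(x) = C1*(sin(x) - 1)^(3/7)/(sin(x) + 1)^(3/7)


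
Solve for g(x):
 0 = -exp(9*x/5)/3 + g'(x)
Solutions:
 g(x) = C1 + 5*exp(9*x/5)/27


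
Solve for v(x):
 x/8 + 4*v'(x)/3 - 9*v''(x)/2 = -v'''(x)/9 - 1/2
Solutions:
 v(x) = C1 + C2*exp(x*(81 - sqrt(6369))/4) + C3*exp(x*(sqrt(6369) + 81)/4) - 3*x^2/64 - 177*x/256


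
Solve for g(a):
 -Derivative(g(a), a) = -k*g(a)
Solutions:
 g(a) = C1*exp(a*k)


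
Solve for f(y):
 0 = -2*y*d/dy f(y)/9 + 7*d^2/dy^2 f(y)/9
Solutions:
 f(y) = C1 + C2*erfi(sqrt(7)*y/7)


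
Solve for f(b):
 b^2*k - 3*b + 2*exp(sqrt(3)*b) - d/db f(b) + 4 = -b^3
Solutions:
 f(b) = C1 + b^4/4 + b^3*k/3 - 3*b^2/2 + 4*b + 2*sqrt(3)*exp(sqrt(3)*b)/3


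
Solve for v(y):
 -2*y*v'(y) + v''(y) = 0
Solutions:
 v(y) = C1 + C2*erfi(y)


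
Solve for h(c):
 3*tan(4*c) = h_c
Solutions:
 h(c) = C1 - 3*log(cos(4*c))/4


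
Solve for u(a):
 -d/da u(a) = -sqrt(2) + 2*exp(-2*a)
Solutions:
 u(a) = C1 + sqrt(2)*a + exp(-2*a)


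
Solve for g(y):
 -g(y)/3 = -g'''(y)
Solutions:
 g(y) = C3*exp(3^(2/3)*y/3) + (C1*sin(3^(1/6)*y/2) + C2*cos(3^(1/6)*y/2))*exp(-3^(2/3)*y/6)


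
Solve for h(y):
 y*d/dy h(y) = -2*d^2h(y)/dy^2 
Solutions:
 h(y) = C1 + C2*erf(y/2)


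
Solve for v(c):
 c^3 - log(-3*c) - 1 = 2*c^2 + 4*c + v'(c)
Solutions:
 v(c) = C1 + c^4/4 - 2*c^3/3 - 2*c^2 - c*log(-c) - c*log(3)


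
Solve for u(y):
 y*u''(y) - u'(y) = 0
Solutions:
 u(y) = C1 + C2*y^2


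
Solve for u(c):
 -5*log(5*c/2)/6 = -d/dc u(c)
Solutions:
 u(c) = C1 + 5*c*log(c)/6 - 5*c/6 - 5*c*log(2)/6 + 5*c*log(5)/6


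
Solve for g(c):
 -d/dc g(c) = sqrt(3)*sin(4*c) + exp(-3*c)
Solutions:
 g(c) = C1 + sqrt(3)*cos(4*c)/4 + exp(-3*c)/3


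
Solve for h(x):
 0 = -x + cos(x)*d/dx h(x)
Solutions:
 h(x) = C1 + Integral(x/cos(x), x)


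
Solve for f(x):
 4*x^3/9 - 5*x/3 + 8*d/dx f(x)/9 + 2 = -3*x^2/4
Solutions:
 f(x) = C1 - x^4/8 - 9*x^3/32 + 15*x^2/16 - 9*x/4


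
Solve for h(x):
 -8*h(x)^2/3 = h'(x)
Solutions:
 h(x) = 3/(C1 + 8*x)


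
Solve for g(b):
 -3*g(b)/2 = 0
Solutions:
 g(b) = 0


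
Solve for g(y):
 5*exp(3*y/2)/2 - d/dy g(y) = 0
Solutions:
 g(y) = C1 + 5*exp(3*y/2)/3


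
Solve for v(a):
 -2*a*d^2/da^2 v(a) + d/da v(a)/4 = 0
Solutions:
 v(a) = C1 + C2*a^(9/8)


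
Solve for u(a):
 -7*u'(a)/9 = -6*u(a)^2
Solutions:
 u(a) = -7/(C1 + 54*a)


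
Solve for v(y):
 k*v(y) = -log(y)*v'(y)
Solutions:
 v(y) = C1*exp(-k*li(y))


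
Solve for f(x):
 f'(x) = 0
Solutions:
 f(x) = C1


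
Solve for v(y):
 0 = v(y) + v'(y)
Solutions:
 v(y) = C1*exp(-y)


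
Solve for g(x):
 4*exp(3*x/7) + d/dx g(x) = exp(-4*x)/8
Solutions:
 g(x) = C1 - 28*exp(3*x/7)/3 - exp(-4*x)/32


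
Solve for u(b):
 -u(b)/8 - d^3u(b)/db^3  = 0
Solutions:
 u(b) = C3*exp(-b/2) + (C1*sin(sqrt(3)*b/4) + C2*cos(sqrt(3)*b/4))*exp(b/4)


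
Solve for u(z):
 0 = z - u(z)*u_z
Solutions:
 u(z) = -sqrt(C1 + z^2)
 u(z) = sqrt(C1 + z^2)


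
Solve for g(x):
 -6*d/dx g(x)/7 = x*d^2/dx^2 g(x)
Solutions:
 g(x) = C1 + C2*x^(1/7)


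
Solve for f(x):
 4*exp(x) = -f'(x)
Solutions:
 f(x) = C1 - 4*exp(x)


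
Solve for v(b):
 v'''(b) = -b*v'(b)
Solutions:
 v(b) = C1 + Integral(C2*airyai(-b) + C3*airybi(-b), b)


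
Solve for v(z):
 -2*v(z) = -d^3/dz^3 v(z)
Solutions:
 v(z) = C3*exp(2^(1/3)*z) + (C1*sin(2^(1/3)*sqrt(3)*z/2) + C2*cos(2^(1/3)*sqrt(3)*z/2))*exp(-2^(1/3)*z/2)


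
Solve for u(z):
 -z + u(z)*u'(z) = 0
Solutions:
 u(z) = -sqrt(C1 + z^2)
 u(z) = sqrt(C1 + z^2)


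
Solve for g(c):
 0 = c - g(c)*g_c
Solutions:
 g(c) = -sqrt(C1 + c^2)
 g(c) = sqrt(C1 + c^2)


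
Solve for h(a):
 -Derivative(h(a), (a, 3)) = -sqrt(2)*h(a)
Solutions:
 h(a) = C3*exp(2^(1/6)*a) + (C1*sin(2^(1/6)*sqrt(3)*a/2) + C2*cos(2^(1/6)*sqrt(3)*a/2))*exp(-2^(1/6)*a/2)


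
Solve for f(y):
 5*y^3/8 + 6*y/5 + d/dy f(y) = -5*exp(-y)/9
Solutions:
 f(y) = C1 - 5*y^4/32 - 3*y^2/5 + 5*exp(-y)/9


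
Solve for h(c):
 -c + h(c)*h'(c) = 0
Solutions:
 h(c) = -sqrt(C1 + c^2)
 h(c) = sqrt(C1 + c^2)


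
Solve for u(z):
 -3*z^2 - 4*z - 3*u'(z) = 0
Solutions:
 u(z) = C1 - z^3/3 - 2*z^2/3


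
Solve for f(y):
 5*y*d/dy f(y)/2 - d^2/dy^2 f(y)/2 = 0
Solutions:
 f(y) = C1 + C2*erfi(sqrt(10)*y/2)


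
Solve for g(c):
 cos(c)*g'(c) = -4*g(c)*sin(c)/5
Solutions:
 g(c) = C1*cos(c)^(4/5)


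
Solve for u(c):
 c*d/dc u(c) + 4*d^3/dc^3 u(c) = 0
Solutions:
 u(c) = C1 + Integral(C2*airyai(-2^(1/3)*c/2) + C3*airybi(-2^(1/3)*c/2), c)


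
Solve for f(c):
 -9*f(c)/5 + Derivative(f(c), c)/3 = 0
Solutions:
 f(c) = C1*exp(27*c/5)


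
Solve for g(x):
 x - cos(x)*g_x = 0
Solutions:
 g(x) = C1 + Integral(x/cos(x), x)


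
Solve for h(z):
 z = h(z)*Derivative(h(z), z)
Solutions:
 h(z) = -sqrt(C1 + z^2)
 h(z) = sqrt(C1 + z^2)


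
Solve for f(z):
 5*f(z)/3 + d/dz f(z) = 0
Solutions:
 f(z) = C1*exp(-5*z/3)


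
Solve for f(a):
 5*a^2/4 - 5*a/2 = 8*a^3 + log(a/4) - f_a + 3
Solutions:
 f(a) = C1 + 2*a^4 - 5*a^3/12 + 5*a^2/4 + a*log(a) - a*log(4) + 2*a


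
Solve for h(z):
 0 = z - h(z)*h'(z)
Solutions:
 h(z) = -sqrt(C1 + z^2)
 h(z) = sqrt(C1 + z^2)


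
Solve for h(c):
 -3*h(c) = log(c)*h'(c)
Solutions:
 h(c) = C1*exp(-3*li(c))


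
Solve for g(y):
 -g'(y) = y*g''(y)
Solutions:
 g(y) = C1 + C2*log(y)


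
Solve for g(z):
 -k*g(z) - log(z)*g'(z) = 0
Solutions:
 g(z) = C1*exp(-k*li(z))


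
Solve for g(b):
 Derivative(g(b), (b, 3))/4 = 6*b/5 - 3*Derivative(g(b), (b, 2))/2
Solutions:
 g(b) = C1 + C2*b + C3*exp(-6*b) + 2*b^3/15 - b^2/15


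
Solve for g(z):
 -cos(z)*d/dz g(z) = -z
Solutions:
 g(z) = C1 + Integral(z/cos(z), z)


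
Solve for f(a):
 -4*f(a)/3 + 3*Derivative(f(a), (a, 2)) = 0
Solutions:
 f(a) = C1*exp(-2*a/3) + C2*exp(2*a/3)


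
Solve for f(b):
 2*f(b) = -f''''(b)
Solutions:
 f(b) = (C1*sin(2^(3/4)*b/2) + C2*cos(2^(3/4)*b/2))*exp(-2^(3/4)*b/2) + (C3*sin(2^(3/4)*b/2) + C4*cos(2^(3/4)*b/2))*exp(2^(3/4)*b/2)


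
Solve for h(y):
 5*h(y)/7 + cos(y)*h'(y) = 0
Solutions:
 h(y) = C1*(sin(y) - 1)^(5/14)/(sin(y) + 1)^(5/14)


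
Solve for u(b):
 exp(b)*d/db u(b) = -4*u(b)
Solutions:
 u(b) = C1*exp(4*exp(-b))


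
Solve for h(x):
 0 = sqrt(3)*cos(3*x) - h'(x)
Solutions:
 h(x) = C1 + sqrt(3)*sin(3*x)/3


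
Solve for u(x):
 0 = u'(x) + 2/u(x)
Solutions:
 u(x) = -sqrt(C1 - 4*x)
 u(x) = sqrt(C1 - 4*x)


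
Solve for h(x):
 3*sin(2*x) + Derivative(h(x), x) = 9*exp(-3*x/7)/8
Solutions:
 h(x) = C1 + 3*cos(2*x)/2 - 21*exp(-3*x/7)/8


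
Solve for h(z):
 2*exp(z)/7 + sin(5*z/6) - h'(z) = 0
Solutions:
 h(z) = C1 + 2*exp(z)/7 - 6*cos(5*z/6)/5


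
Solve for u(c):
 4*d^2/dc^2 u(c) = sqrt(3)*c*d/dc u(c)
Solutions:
 u(c) = C1 + C2*erfi(sqrt(2)*3^(1/4)*c/4)


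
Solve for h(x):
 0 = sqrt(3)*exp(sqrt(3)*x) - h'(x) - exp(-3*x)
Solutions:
 h(x) = C1 + exp(sqrt(3)*x) + exp(-3*x)/3


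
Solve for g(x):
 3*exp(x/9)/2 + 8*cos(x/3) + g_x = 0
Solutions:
 g(x) = C1 - 27*exp(x/9)/2 - 24*sin(x/3)


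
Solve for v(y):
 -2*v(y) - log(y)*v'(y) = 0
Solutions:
 v(y) = C1*exp(-2*li(y))


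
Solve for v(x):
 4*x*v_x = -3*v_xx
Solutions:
 v(x) = C1 + C2*erf(sqrt(6)*x/3)


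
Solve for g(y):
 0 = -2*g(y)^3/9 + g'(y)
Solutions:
 g(y) = -3*sqrt(2)*sqrt(-1/(C1 + 2*y))/2
 g(y) = 3*sqrt(2)*sqrt(-1/(C1 + 2*y))/2


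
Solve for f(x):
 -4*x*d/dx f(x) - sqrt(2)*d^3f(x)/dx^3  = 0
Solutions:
 f(x) = C1 + Integral(C2*airyai(-sqrt(2)*x) + C3*airybi(-sqrt(2)*x), x)


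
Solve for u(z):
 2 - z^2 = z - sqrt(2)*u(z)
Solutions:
 u(z) = sqrt(2)*(z^2 + z - 2)/2


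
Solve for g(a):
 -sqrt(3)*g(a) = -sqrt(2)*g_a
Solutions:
 g(a) = C1*exp(sqrt(6)*a/2)


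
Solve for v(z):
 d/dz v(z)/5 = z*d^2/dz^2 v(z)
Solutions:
 v(z) = C1 + C2*z^(6/5)


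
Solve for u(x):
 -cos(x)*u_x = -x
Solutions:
 u(x) = C1 + Integral(x/cos(x), x)


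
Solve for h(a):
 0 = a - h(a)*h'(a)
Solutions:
 h(a) = -sqrt(C1 + a^2)
 h(a) = sqrt(C1 + a^2)


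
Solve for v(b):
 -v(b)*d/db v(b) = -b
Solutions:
 v(b) = -sqrt(C1 + b^2)
 v(b) = sqrt(C1 + b^2)


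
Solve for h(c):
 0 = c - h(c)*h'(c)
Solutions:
 h(c) = -sqrt(C1 + c^2)
 h(c) = sqrt(C1 + c^2)


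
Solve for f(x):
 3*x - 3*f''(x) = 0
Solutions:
 f(x) = C1 + C2*x + x^3/6


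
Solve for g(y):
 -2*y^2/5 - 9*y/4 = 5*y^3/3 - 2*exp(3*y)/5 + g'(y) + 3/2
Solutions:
 g(y) = C1 - 5*y^4/12 - 2*y^3/15 - 9*y^2/8 - 3*y/2 + 2*exp(3*y)/15


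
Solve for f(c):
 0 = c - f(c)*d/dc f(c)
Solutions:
 f(c) = -sqrt(C1 + c^2)
 f(c) = sqrt(C1 + c^2)


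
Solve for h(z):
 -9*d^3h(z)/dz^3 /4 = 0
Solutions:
 h(z) = C1 + C2*z + C3*z^2


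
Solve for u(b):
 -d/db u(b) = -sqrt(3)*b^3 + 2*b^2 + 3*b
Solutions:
 u(b) = C1 + sqrt(3)*b^4/4 - 2*b^3/3 - 3*b^2/2


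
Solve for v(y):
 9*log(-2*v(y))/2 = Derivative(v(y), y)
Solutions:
 -2*Integral(1/(log(-_y) + log(2)), (_y, v(y)))/9 = C1 - y


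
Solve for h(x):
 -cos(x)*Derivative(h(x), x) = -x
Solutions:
 h(x) = C1 + Integral(x/cos(x), x)


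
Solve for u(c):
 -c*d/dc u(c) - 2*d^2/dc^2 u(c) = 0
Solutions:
 u(c) = C1 + C2*erf(c/2)


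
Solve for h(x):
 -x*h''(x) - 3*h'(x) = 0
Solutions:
 h(x) = C1 + C2/x^2


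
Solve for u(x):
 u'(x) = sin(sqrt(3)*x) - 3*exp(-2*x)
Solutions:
 u(x) = C1 - sqrt(3)*cos(sqrt(3)*x)/3 + 3*exp(-2*x)/2


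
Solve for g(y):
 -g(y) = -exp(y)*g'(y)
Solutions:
 g(y) = C1*exp(-exp(-y))


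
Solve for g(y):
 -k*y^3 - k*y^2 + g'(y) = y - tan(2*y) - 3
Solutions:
 g(y) = C1 + k*y^4/4 + k*y^3/3 + y^2/2 - 3*y + log(cos(2*y))/2


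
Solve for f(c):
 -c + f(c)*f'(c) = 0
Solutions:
 f(c) = -sqrt(C1 + c^2)
 f(c) = sqrt(C1 + c^2)


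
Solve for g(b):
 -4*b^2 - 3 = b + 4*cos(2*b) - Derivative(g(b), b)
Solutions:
 g(b) = C1 + 4*b^3/3 + b^2/2 + 3*b + 2*sin(2*b)


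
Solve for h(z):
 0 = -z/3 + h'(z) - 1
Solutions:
 h(z) = C1 + z^2/6 + z


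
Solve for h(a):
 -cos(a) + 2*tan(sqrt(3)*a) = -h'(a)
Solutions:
 h(a) = C1 + 2*sqrt(3)*log(cos(sqrt(3)*a))/3 + sin(a)


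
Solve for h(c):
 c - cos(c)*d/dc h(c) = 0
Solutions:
 h(c) = C1 + Integral(c/cos(c), c)


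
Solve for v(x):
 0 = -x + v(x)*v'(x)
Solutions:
 v(x) = -sqrt(C1 + x^2)
 v(x) = sqrt(C1 + x^2)


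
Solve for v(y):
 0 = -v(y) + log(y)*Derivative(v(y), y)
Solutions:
 v(y) = C1*exp(li(y))


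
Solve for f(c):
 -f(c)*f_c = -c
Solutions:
 f(c) = -sqrt(C1 + c^2)
 f(c) = sqrt(C1 + c^2)


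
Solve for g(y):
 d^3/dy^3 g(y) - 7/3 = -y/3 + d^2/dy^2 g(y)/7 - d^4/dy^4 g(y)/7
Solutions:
 g(y) = C1 + C2*y + C3*exp(y*(-7 + sqrt(53))/2) + C4*exp(-y*(7 + sqrt(53))/2) + 7*y^3/18


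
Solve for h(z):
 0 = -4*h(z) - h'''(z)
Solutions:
 h(z) = C3*exp(-2^(2/3)*z) + (C1*sin(2^(2/3)*sqrt(3)*z/2) + C2*cos(2^(2/3)*sqrt(3)*z/2))*exp(2^(2/3)*z/2)


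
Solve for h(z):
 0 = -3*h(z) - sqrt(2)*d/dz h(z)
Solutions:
 h(z) = C1*exp(-3*sqrt(2)*z/2)


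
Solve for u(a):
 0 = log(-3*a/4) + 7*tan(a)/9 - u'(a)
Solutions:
 u(a) = C1 + a*log(-a) - 2*a*log(2) - a + a*log(3) - 7*log(cos(a))/9


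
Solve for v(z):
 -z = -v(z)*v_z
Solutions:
 v(z) = -sqrt(C1 + z^2)
 v(z) = sqrt(C1 + z^2)


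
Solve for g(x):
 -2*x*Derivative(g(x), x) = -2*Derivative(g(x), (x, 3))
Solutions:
 g(x) = C1 + Integral(C2*airyai(x) + C3*airybi(x), x)


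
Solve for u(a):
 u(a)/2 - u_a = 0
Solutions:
 u(a) = C1*exp(a/2)


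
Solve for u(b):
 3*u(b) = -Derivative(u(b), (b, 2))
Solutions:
 u(b) = C1*sin(sqrt(3)*b) + C2*cos(sqrt(3)*b)


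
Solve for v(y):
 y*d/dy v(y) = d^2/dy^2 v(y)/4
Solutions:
 v(y) = C1 + C2*erfi(sqrt(2)*y)


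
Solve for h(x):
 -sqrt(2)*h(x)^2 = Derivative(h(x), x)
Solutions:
 h(x) = 1/(C1 + sqrt(2)*x)


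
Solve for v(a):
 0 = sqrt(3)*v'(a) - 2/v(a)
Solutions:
 v(a) = -sqrt(C1 + 12*sqrt(3)*a)/3
 v(a) = sqrt(C1 + 12*sqrt(3)*a)/3


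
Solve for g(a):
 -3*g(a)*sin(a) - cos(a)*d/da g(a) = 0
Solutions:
 g(a) = C1*cos(a)^3


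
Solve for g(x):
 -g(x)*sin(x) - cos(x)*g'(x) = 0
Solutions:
 g(x) = C1*cos(x)


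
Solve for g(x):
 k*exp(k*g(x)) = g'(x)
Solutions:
 g(x) = Piecewise((log(-1/(C1*k + k^2*x))/k, Ne(k, 0)), (nan, True))
 g(x) = Piecewise((C1 + k*x, Eq(k, 0)), (nan, True))


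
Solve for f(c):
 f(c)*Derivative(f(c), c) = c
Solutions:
 f(c) = -sqrt(C1 + c^2)
 f(c) = sqrt(C1 + c^2)


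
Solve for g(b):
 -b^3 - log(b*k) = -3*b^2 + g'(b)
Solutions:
 g(b) = C1 - b^4/4 + b^3 - b*log(b*k) + b


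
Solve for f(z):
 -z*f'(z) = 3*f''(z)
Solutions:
 f(z) = C1 + C2*erf(sqrt(6)*z/6)


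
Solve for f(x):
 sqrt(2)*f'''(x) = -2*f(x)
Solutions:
 f(x) = C3*exp(-2^(1/6)*x) + (C1*sin(2^(1/6)*sqrt(3)*x/2) + C2*cos(2^(1/6)*sqrt(3)*x/2))*exp(2^(1/6)*x/2)


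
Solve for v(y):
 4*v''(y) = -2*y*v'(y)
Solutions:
 v(y) = C1 + C2*erf(y/2)


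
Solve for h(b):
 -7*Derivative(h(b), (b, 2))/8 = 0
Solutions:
 h(b) = C1 + C2*b


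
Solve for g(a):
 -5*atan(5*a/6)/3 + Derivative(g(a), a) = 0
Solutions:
 g(a) = C1 + 5*a*atan(5*a/6)/3 - log(25*a^2 + 36)


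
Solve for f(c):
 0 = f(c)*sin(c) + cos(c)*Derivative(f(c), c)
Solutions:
 f(c) = C1*cos(c)


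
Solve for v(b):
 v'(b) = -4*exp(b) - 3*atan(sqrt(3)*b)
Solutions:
 v(b) = C1 - 3*b*atan(sqrt(3)*b) - 4*exp(b) + sqrt(3)*log(3*b^2 + 1)/2


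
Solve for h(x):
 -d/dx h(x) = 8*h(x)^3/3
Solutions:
 h(x) = -sqrt(6)*sqrt(-1/(C1 - 8*x))/2
 h(x) = sqrt(6)*sqrt(-1/(C1 - 8*x))/2


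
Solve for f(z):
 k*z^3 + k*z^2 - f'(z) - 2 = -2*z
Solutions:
 f(z) = C1 + k*z^4/4 + k*z^3/3 + z^2 - 2*z


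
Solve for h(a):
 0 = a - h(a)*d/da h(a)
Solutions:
 h(a) = -sqrt(C1 + a^2)
 h(a) = sqrt(C1 + a^2)


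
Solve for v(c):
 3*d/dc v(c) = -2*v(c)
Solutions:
 v(c) = C1*exp(-2*c/3)


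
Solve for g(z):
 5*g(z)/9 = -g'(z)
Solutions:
 g(z) = C1*exp(-5*z/9)


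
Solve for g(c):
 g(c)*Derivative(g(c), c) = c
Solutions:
 g(c) = -sqrt(C1 + c^2)
 g(c) = sqrt(C1 + c^2)


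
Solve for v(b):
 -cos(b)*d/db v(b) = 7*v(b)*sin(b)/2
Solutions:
 v(b) = C1*cos(b)^(7/2)


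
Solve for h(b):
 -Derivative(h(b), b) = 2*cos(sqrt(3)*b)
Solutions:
 h(b) = C1 - 2*sqrt(3)*sin(sqrt(3)*b)/3


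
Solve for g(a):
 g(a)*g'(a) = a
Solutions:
 g(a) = -sqrt(C1 + a^2)
 g(a) = sqrt(C1 + a^2)


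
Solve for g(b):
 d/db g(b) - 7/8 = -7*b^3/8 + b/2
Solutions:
 g(b) = C1 - 7*b^4/32 + b^2/4 + 7*b/8


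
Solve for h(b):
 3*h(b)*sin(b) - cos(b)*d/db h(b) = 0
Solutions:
 h(b) = C1/cos(b)^3


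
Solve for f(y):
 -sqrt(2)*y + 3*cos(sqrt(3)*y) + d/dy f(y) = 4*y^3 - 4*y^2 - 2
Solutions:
 f(y) = C1 + y^4 - 4*y^3/3 + sqrt(2)*y^2/2 - 2*y - sqrt(3)*sin(sqrt(3)*y)


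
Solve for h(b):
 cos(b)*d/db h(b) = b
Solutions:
 h(b) = C1 + Integral(b/cos(b), b)


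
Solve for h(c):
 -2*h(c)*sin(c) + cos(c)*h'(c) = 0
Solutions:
 h(c) = C1/cos(c)^2


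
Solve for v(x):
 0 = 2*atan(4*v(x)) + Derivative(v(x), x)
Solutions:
 Integral(1/atan(4*_y), (_y, v(x))) = C1 - 2*x


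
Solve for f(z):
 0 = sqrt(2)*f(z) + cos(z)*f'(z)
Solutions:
 f(z) = C1*(sin(z) - 1)^(sqrt(2)/2)/(sin(z) + 1)^(sqrt(2)/2)


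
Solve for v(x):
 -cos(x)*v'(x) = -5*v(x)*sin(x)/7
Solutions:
 v(x) = C1/cos(x)^(5/7)


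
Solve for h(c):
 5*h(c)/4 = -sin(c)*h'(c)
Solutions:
 h(c) = C1*(cos(c) + 1)^(5/8)/(cos(c) - 1)^(5/8)


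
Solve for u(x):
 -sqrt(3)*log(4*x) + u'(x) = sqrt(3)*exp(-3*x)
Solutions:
 u(x) = C1 + sqrt(3)*x*log(x) + sqrt(3)*x*(-1 + 2*log(2)) - sqrt(3)*exp(-3*x)/3


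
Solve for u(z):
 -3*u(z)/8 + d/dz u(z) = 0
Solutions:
 u(z) = C1*exp(3*z/8)


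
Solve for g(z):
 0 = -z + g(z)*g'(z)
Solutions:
 g(z) = -sqrt(C1 + z^2)
 g(z) = sqrt(C1 + z^2)


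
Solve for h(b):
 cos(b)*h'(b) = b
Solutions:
 h(b) = C1 + Integral(b/cos(b), b)


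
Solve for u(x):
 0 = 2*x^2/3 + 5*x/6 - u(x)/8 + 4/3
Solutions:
 u(x) = 16*x^2/3 + 20*x/3 + 32/3


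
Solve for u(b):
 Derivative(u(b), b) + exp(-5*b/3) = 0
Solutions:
 u(b) = C1 + 3*exp(-5*b/3)/5


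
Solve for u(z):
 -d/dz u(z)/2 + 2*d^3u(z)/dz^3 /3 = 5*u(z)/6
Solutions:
 u(z) = C1*exp(-z*((2*sqrt(6) + 5)^(-1/3) + (2*sqrt(6) + 5)^(1/3))/4)*sin(sqrt(3)*z*(-(2*sqrt(6) + 5)^(1/3) + (2*sqrt(6) + 5)^(-1/3))/4) + C2*exp(-z*((2*sqrt(6) + 5)^(-1/3) + (2*sqrt(6) + 5)^(1/3))/4)*cos(sqrt(3)*z*(-(2*sqrt(6) + 5)^(1/3) + (2*sqrt(6) + 5)^(-1/3))/4) + C3*exp(z*((2*sqrt(6) + 5)^(-1/3) + (2*sqrt(6) + 5)^(1/3))/2)


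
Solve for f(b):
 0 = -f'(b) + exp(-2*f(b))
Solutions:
 f(b) = log(-sqrt(C1 + 2*b))
 f(b) = log(C1 + 2*b)/2


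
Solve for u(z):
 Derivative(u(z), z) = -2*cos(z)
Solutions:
 u(z) = C1 - 2*sin(z)


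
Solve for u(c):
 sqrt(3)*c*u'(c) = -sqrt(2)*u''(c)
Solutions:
 u(c) = C1 + C2*erf(6^(1/4)*c/2)


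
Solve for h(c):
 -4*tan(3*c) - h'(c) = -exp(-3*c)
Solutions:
 h(c) = C1 - 2*log(tan(3*c)^2 + 1)/3 - exp(-3*c)/3


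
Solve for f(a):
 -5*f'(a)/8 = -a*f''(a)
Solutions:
 f(a) = C1 + C2*a^(13/8)


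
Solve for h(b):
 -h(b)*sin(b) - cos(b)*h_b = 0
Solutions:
 h(b) = C1*cos(b)


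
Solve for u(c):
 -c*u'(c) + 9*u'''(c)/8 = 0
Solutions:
 u(c) = C1 + Integral(C2*airyai(2*3^(1/3)*c/3) + C3*airybi(2*3^(1/3)*c/3), c)


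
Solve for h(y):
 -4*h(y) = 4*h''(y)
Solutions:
 h(y) = C1*sin(y) + C2*cos(y)


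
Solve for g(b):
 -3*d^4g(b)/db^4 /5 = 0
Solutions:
 g(b) = C1 + C2*b + C3*b^2 + C4*b^3


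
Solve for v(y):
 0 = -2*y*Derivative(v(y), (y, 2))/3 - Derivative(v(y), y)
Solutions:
 v(y) = C1 + C2/sqrt(y)


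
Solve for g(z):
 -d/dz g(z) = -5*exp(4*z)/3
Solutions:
 g(z) = C1 + 5*exp(4*z)/12


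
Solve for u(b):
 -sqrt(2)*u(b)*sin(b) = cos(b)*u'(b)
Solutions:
 u(b) = C1*cos(b)^(sqrt(2))


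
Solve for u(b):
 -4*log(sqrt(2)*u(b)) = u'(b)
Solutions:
 Integral(1/(2*log(_y) + log(2)), (_y, u(b)))/2 = C1 - b


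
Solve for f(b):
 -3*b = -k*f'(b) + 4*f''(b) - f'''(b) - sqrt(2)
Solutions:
 f(b) = C1 + C2*exp(b*(2 - sqrt(4 - k))) + C3*exp(b*(sqrt(4 - k) + 2)) + 3*b^2/(2*k) - sqrt(2)*b/k + 12*b/k^2


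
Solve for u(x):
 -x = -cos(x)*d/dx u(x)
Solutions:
 u(x) = C1 + Integral(x/cos(x), x)


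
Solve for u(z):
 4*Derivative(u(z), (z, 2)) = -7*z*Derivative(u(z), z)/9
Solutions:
 u(z) = C1 + C2*erf(sqrt(14)*z/12)


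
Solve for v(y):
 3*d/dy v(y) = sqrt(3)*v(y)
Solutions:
 v(y) = C1*exp(sqrt(3)*y/3)


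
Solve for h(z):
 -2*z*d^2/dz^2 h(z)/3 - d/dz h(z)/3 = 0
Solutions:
 h(z) = C1 + C2*sqrt(z)


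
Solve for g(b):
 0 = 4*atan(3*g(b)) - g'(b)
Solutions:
 Integral(1/atan(3*_y), (_y, g(b))) = C1 + 4*b


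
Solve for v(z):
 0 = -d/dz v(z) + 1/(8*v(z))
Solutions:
 v(z) = -sqrt(C1 + z)/2
 v(z) = sqrt(C1 + z)/2


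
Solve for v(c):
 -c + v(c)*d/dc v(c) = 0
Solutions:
 v(c) = -sqrt(C1 + c^2)
 v(c) = sqrt(C1 + c^2)


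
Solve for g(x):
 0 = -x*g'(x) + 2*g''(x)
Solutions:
 g(x) = C1 + C2*erfi(x/2)


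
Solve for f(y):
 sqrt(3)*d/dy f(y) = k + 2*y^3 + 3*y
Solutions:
 f(y) = C1 + sqrt(3)*k*y/3 + sqrt(3)*y^4/6 + sqrt(3)*y^2/2


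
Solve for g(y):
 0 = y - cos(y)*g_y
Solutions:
 g(y) = C1 + Integral(y/cos(y), y)


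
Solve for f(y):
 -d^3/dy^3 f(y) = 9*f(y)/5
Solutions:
 f(y) = C3*exp(-15^(2/3)*y/5) + (C1*sin(3*3^(1/6)*5^(2/3)*y/10) + C2*cos(3*3^(1/6)*5^(2/3)*y/10))*exp(15^(2/3)*y/10)


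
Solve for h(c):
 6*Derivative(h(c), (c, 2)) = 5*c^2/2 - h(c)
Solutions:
 h(c) = C1*sin(sqrt(6)*c/6) + C2*cos(sqrt(6)*c/6) + 5*c^2/2 - 30


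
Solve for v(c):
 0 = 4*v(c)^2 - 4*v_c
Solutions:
 v(c) = -1/(C1 + c)


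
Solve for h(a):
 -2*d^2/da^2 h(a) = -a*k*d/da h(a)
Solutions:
 h(a) = Piecewise((-sqrt(pi)*C1*erf(a*sqrt(-k)/2)/sqrt(-k) - C2, (k > 0) | (k < 0)), (-C1*a - C2, True))


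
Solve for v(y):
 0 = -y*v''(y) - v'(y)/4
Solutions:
 v(y) = C1 + C2*y^(3/4)


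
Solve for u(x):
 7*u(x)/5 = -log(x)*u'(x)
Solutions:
 u(x) = C1*exp(-7*li(x)/5)


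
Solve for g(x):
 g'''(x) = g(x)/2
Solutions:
 g(x) = C3*exp(2^(2/3)*x/2) + (C1*sin(2^(2/3)*sqrt(3)*x/4) + C2*cos(2^(2/3)*sqrt(3)*x/4))*exp(-2^(2/3)*x/4)


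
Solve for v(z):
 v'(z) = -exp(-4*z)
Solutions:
 v(z) = C1 + exp(-4*z)/4


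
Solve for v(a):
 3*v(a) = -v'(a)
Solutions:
 v(a) = C1*exp(-3*a)


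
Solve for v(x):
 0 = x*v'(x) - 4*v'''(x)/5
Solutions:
 v(x) = C1 + Integral(C2*airyai(10^(1/3)*x/2) + C3*airybi(10^(1/3)*x/2), x)


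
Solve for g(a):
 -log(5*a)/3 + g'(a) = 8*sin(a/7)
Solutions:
 g(a) = C1 + a*log(a)/3 - a/3 + a*log(5)/3 - 56*cos(a/7)


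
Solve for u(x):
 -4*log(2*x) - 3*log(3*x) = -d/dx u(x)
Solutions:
 u(x) = C1 + 7*x*log(x) - 7*x + x*log(432)


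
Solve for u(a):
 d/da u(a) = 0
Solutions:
 u(a) = C1


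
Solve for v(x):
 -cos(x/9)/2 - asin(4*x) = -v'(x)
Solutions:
 v(x) = C1 + x*asin(4*x) + sqrt(1 - 16*x^2)/4 + 9*sin(x/9)/2


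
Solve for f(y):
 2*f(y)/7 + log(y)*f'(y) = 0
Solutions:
 f(y) = C1*exp(-2*li(y)/7)


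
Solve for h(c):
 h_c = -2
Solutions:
 h(c) = C1 - 2*c


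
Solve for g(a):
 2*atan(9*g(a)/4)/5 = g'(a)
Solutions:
 Integral(1/atan(9*_y/4), (_y, g(a))) = C1 + 2*a/5


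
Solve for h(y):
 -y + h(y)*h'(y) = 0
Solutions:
 h(y) = -sqrt(C1 + y^2)
 h(y) = sqrt(C1 + y^2)


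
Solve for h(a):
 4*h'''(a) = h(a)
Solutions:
 h(a) = C3*exp(2^(1/3)*a/2) + (C1*sin(2^(1/3)*sqrt(3)*a/4) + C2*cos(2^(1/3)*sqrt(3)*a/4))*exp(-2^(1/3)*a/4)


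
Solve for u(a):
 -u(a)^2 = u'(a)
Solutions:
 u(a) = 1/(C1 + a)


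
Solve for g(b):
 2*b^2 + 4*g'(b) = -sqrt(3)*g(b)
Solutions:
 g(b) = C1*exp(-sqrt(3)*b/4) - 2*sqrt(3)*b^2/3 + 16*b/3 - 64*sqrt(3)/9


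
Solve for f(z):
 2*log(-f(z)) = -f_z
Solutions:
 -li(-f(z)) = C1 - 2*z


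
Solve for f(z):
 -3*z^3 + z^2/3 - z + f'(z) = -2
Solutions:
 f(z) = C1 + 3*z^4/4 - z^3/9 + z^2/2 - 2*z


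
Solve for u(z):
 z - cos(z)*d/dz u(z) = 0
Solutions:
 u(z) = C1 + Integral(z/cos(z), z)


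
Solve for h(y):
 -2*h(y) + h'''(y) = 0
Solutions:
 h(y) = C3*exp(2^(1/3)*y) + (C1*sin(2^(1/3)*sqrt(3)*y/2) + C2*cos(2^(1/3)*sqrt(3)*y/2))*exp(-2^(1/3)*y/2)


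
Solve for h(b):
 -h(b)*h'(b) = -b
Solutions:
 h(b) = -sqrt(C1 + b^2)
 h(b) = sqrt(C1 + b^2)


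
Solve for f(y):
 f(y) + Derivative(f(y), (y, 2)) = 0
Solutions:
 f(y) = C1*sin(y) + C2*cos(y)


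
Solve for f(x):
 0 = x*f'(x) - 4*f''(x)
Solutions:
 f(x) = C1 + C2*erfi(sqrt(2)*x/4)


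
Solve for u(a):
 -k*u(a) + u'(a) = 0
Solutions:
 u(a) = C1*exp(a*k)


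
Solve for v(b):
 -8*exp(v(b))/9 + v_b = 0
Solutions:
 v(b) = log(-1/(C1 + 8*b)) + 2*log(3)


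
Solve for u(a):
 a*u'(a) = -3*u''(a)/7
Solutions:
 u(a) = C1 + C2*erf(sqrt(42)*a/6)


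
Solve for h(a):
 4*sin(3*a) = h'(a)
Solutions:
 h(a) = C1 - 4*cos(3*a)/3


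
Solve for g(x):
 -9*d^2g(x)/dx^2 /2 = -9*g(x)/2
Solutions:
 g(x) = C1*exp(-x) + C2*exp(x)


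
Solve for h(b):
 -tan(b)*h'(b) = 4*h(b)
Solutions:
 h(b) = C1/sin(b)^4


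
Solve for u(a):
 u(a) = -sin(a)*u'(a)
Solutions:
 u(a) = C1*sqrt(cos(a) + 1)/sqrt(cos(a) - 1)


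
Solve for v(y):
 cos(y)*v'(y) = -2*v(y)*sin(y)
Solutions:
 v(y) = C1*cos(y)^2


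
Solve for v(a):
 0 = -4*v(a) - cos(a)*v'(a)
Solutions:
 v(a) = C1*(sin(a)^2 - 2*sin(a) + 1)/(sin(a)^2 + 2*sin(a) + 1)


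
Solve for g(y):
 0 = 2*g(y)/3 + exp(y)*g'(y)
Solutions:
 g(y) = C1*exp(2*exp(-y)/3)


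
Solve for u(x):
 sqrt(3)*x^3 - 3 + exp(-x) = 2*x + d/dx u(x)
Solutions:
 u(x) = C1 + sqrt(3)*x^4/4 - x^2 - 3*x - exp(-x)


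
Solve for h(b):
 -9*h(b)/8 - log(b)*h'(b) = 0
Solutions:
 h(b) = C1*exp(-9*li(b)/8)


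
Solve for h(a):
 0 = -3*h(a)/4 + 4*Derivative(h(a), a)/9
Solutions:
 h(a) = C1*exp(27*a/16)


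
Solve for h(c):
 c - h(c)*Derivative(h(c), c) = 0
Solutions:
 h(c) = -sqrt(C1 + c^2)
 h(c) = sqrt(C1 + c^2)


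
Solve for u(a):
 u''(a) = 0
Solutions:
 u(a) = C1 + C2*a


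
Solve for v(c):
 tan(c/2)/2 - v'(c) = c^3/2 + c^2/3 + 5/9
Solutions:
 v(c) = C1 - c^4/8 - c^3/9 - 5*c/9 - log(cos(c/2))


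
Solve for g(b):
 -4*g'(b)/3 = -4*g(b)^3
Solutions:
 g(b) = -sqrt(2)*sqrt(-1/(C1 + 3*b))/2
 g(b) = sqrt(2)*sqrt(-1/(C1 + 3*b))/2


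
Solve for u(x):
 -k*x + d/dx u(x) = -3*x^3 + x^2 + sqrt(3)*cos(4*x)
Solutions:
 u(x) = C1 + k*x^2/2 - 3*x^4/4 + x^3/3 + sqrt(3)*sin(4*x)/4


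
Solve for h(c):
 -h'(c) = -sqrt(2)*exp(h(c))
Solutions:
 h(c) = log(-1/(C1 + sqrt(2)*c))


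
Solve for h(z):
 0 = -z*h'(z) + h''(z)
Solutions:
 h(z) = C1 + C2*erfi(sqrt(2)*z/2)


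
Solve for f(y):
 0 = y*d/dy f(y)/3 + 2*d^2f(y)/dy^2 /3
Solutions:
 f(y) = C1 + C2*erf(y/2)


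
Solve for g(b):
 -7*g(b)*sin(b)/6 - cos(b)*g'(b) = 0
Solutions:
 g(b) = C1*cos(b)^(7/6)


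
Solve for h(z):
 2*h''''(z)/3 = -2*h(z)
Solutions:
 h(z) = (C1*sin(sqrt(2)*3^(1/4)*z/2) + C2*cos(sqrt(2)*3^(1/4)*z/2))*exp(-sqrt(2)*3^(1/4)*z/2) + (C3*sin(sqrt(2)*3^(1/4)*z/2) + C4*cos(sqrt(2)*3^(1/4)*z/2))*exp(sqrt(2)*3^(1/4)*z/2)


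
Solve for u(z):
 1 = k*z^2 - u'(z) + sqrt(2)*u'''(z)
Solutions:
 u(z) = C1 + C2*exp(-2^(3/4)*z/2) + C3*exp(2^(3/4)*z/2) + k*z^3/3 + 2*sqrt(2)*k*z - z


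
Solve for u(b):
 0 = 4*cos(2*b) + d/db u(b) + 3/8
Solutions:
 u(b) = C1 - 3*b/8 - 4*sin(b)*cos(b)


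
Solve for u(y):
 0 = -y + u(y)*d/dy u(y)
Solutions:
 u(y) = -sqrt(C1 + y^2)
 u(y) = sqrt(C1 + y^2)


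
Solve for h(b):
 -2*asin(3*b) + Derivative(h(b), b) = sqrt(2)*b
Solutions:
 h(b) = C1 + sqrt(2)*b^2/2 + 2*b*asin(3*b) + 2*sqrt(1 - 9*b^2)/3


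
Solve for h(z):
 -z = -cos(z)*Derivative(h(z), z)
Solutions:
 h(z) = C1 + Integral(z/cos(z), z)


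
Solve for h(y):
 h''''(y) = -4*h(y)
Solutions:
 h(y) = (C1*sin(y) + C2*cos(y))*exp(-y) + (C3*sin(y) + C4*cos(y))*exp(y)


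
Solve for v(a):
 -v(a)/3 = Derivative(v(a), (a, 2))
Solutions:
 v(a) = C1*sin(sqrt(3)*a/3) + C2*cos(sqrt(3)*a/3)


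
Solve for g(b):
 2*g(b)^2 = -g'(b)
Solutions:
 g(b) = 1/(C1 + 2*b)


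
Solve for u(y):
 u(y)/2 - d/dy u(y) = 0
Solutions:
 u(y) = C1*exp(y/2)


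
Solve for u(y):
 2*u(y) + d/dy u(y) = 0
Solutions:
 u(y) = C1*exp(-2*y)


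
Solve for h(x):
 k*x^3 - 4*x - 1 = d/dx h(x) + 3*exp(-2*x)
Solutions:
 h(x) = C1 + k*x^4/4 - 2*x^2 - x + 3*exp(-2*x)/2


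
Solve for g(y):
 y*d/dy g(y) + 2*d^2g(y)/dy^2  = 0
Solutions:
 g(y) = C1 + C2*erf(y/2)


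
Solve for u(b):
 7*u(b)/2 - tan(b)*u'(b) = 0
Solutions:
 u(b) = C1*sin(b)^(7/2)


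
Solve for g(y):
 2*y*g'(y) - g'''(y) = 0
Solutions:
 g(y) = C1 + Integral(C2*airyai(2^(1/3)*y) + C3*airybi(2^(1/3)*y), y)


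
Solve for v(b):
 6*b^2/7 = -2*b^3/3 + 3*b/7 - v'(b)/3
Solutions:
 v(b) = C1 - b^4/2 - 6*b^3/7 + 9*b^2/14


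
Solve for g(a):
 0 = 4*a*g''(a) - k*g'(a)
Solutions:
 g(a) = C1 + a^(re(k)/4 + 1)*(C2*sin(log(a)*Abs(im(k))/4) + C3*cos(log(a)*im(k)/4))


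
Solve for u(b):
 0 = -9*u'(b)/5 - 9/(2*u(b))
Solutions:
 u(b) = -sqrt(C1 - 5*b)
 u(b) = sqrt(C1 - 5*b)


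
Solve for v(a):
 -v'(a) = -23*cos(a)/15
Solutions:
 v(a) = C1 + 23*sin(a)/15


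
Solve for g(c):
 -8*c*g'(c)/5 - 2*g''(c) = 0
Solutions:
 g(c) = C1 + C2*erf(sqrt(10)*c/5)


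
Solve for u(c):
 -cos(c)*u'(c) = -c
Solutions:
 u(c) = C1 + Integral(c/cos(c), c)


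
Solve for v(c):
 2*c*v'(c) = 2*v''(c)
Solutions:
 v(c) = C1 + C2*erfi(sqrt(2)*c/2)


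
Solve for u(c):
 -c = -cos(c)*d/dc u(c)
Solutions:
 u(c) = C1 + Integral(c/cos(c), c)


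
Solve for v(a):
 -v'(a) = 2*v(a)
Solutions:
 v(a) = C1*exp(-2*a)


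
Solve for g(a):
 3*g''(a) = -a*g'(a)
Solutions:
 g(a) = C1 + C2*erf(sqrt(6)*a/6)


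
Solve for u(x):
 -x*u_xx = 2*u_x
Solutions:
 u(x) = C1 + C2/x


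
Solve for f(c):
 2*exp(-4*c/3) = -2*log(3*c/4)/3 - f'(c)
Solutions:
 f(c) = C1 - 2*c*log(c)/3 + 2*c*(-log(3) + 1 + 2*log(2))/3 + 3*exp(-4*c/3)/2


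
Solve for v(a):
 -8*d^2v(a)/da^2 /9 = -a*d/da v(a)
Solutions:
 v(a) = C1 + C2*erfi(3*a/4)


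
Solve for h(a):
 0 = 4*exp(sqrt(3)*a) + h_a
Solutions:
 h(a) = C1 - 4*sqrt(3)*exp(sqrt(3)*a)/3


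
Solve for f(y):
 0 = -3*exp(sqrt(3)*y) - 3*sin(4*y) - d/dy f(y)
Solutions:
 f(y) = C1 - sqrt(3)*exp(sqrt(3)*y) + 3*cos(4*y)/4


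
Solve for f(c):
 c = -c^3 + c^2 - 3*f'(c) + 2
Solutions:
 f(c) = C1 - c^4/12 + c^3/9 - c^2/6 + 2*c/3


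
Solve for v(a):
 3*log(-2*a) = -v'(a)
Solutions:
 v(a) = C1 - 3*a*log(-a) + 3*a*(1 - log(2))


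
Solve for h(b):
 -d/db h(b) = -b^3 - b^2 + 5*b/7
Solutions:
 h(b) = C1 + b^4/4 + b^3/3 - 5*b^2/14


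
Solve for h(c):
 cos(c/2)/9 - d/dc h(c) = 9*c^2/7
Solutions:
 h(c) = C1 - 3*c^3/7 + 2*sin(c/2)/9


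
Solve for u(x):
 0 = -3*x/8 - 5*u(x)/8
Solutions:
 u(x) = -3*x/5


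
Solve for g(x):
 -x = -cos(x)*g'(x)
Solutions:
 g(x) = C1 + Integral(x/cos(x), x)


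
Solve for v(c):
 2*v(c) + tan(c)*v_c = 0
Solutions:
 v(c) = C1/sin(c)^2


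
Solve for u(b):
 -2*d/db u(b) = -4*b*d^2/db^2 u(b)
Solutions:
 u(b) = C1 + C2*b^(3/2)


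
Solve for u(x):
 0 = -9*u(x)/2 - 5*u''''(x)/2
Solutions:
 u(x) = (C1*sin(5^(3/4)*sqrt(6)*x/10) + C2*cos(5^(3/4)*sqrt(6)*x/10))*exp(-5^(3/4)*sqrt(6)*x/10) + (C3*sin(5^(3/4)*sqrt(6)*x/10) + C4*cos(5^(3/4)*sqrt(6)*x/10))*exp(5^(3/4)*sqrt(6)*x/10)


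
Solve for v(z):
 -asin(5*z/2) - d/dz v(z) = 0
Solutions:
 v(z) = C1 - z*asin(5*z/2) - sqrt(4 - 25*z^2)/5


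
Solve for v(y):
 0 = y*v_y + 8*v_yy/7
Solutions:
 v(y) = C1 + C2*erf(sqrt(7)*y/4)


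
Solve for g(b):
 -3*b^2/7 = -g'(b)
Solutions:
 g(b) = C1 + b^3/7


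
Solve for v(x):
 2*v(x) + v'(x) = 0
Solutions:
 v(x) = C1*exp(-2*x)


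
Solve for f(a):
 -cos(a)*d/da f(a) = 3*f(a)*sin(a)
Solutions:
 f(a) = C1*cos(a)^3


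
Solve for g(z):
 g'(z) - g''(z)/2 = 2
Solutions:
 g(z) = C1 + C2*exp(2*z) + 2*z


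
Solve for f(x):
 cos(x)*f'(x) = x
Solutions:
 f(x) = C1 + Integral(x/cos(x), x)


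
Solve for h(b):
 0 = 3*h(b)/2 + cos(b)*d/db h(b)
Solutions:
 h(b) = C1*(sin(b) - 1)^(3/4)/(sin(b) + 1)^(3/4)


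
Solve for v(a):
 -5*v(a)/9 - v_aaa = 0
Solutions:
 v(a) = C3*exp(-15^(1/3)*a/3) + (C1*sin(3^(5/6)*5^(1/3)*a/6) + C2*cos(3^(5/6)*5^(1/3)*a/6))*exp(15^(1/3)*a/6)


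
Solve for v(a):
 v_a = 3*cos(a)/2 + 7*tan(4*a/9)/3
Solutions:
 v(a) = C1 - 21*log(cos(4*a/9))/4 + 3*sin(a)/2


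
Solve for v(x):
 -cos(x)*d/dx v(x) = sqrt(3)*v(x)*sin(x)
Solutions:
 v(x) = C1*cos(x)^(sqrt(3))


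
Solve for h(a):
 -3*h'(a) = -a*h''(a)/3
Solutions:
 h(a) = C1 + C2*a^10


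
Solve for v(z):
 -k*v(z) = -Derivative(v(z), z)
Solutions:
 v(z) = C1*exp(k*z)


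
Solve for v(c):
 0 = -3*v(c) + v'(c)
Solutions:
 v(c) = C1*exp(3*c)


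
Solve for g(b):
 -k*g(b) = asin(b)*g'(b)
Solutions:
 g(b) = C1*exp(-k*Integral(1/asin(b), b))


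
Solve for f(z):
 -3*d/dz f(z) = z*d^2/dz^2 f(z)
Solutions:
 f(z) = C1 + C2/z^2


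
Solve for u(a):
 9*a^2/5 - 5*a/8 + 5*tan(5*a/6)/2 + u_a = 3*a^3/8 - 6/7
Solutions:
 u(a) = C1 + 3*a^4/32 - 3*a^3/5 + 5*a^2/16 - 6*a/7 + 3*log(cos(5*a/6))


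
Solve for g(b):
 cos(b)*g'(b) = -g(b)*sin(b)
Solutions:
 g(b) = C1*cos(b)


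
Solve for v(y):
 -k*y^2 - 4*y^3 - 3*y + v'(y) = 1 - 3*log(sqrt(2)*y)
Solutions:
 v(y) = C1 + k*y^3/3 + y^4 + 3*y^2/2 - 3*y*log(y) - 3*y*log(2)/2 + 4*y


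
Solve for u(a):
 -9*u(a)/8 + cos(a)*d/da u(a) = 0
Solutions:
 u(a) = C1*(sin(a) + 1)^(9/16)/(sin(a) - 1)^(9/16)


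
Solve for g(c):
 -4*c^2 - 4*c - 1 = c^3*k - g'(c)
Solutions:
 g(c) = C1 + c^4*k/4 + 4*c^3/3 + 2*c^2 + c


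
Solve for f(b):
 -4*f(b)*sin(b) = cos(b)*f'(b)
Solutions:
 f(b) = C1*cos(b)^4
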